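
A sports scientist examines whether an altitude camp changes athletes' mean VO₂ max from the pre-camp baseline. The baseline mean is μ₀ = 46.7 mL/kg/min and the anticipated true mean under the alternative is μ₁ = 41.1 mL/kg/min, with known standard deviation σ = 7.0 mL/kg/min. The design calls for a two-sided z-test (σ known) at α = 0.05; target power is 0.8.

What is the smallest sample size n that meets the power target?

Standardized effect: d = |μ₁ − μ₀| / σ = |41.1 − 46.7| / 7.0 = 0.8000
Set Φ(δ − 1.960) = 0.8; then δ − 1.960 = Φ⁻¹(0.8) = 0.842, giving δ = 2.802.
(For δ > 0 the lower-tail rejection region contributes negligibly to power, so the one-term inversion is standard.)
δ = d·√n ⇒ n = (δ/d)² = (2.802 / 0.8000)² = 12.26.
Rounding up, n = 13.

n = 13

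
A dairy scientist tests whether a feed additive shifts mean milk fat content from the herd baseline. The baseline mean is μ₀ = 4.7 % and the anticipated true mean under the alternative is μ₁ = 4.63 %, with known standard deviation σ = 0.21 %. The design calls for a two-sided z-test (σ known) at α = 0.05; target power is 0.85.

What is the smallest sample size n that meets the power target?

n = 81

Standardized effect: d = |μ₁ − μ₀| / σ = |4.63 − 4.7| / 0.21 = 0.3333
For power 0.85 need Φ(δ − z_{0.025}) = 0.85, so δ = z_{0.025} + z_{0.15} = 1.960 + 1.036 = 2.996.
(For δ > 0 the lower-tail rejection region contributes negligibly to power, so the one-term inversion is standard.)
δ = d·√n ⇒ n = (δ/d)² = (2.996 / 0.3333)² = 80.81.
Round up to the next whole unit.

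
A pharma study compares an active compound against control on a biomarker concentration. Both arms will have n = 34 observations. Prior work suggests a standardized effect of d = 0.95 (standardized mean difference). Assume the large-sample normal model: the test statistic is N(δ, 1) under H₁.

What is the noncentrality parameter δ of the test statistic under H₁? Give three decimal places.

δ = d·√(n/2) = 0.95 × √(34/2) = 3.9170

δ ≈ 3.917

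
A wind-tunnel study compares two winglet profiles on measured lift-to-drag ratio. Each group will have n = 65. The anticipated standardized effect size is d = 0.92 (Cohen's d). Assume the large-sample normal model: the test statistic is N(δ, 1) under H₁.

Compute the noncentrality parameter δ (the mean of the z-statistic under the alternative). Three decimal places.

δ = d·√(n/2) = 0.92 × √(65/2) = 5.2448

δ ≈ 5.245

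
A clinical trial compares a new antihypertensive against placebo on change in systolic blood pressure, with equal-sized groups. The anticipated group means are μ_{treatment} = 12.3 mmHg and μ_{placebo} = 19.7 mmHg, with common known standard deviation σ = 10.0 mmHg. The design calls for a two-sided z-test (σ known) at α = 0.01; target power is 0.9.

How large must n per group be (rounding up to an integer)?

Standardized effect: d = |μ_{treatment} − μ_{placebo}| / σ = |12.3 − 19.7| / 10.0 = 0.7400
Set Φ(δ − 2.576) = 0.9; then δ − 2.576 = Φ⁻¹(0.9) = 1.282, giving δ = 3.857.
(For δ > 0 the lower-tail rejection region contributes negligibly to power, so the one-term inversion is standard.)
δ = d·√(n/2) ⇒ n = 2(δ/d)² = 2 × (3.857 / 0.7400)² = 54.34.
Rounding up, n = 55 per group.

n = 55 per group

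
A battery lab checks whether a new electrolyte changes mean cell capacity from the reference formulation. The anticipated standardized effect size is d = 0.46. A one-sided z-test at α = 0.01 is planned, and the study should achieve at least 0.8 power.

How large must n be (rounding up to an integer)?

Set Φ(δ − 2.326) = 0.8; then δ − 2.326 = Φ⁻¹(0.8) = 0.842, giving δ = 3.168.
δ = d·√n ⇒ n = (δ/d)² = (3.168 / 0.46)² = 47.43.
Round up to the next whole unit.

n = 48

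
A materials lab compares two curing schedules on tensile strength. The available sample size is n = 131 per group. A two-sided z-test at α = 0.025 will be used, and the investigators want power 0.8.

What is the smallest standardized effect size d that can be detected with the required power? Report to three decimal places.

d ≈ 0.381

Need Φ(δ − 2.241) = 0.8, so δ = 2.241 + 0.842 = 3.083.
(The second rejection-region term Φ(−δ − z_{α/2}) is negligible and dropped.)
δ = d·√(n/2) ⇒ d = δ/√(n/2) = 3.083/√(131/2) = 0.3809.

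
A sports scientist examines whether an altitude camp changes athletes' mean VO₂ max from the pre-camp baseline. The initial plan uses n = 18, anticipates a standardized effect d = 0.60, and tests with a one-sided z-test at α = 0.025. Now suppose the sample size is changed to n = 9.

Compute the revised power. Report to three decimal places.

With n = 9: δ = d·√n = 0.60 × √9 = 1.8000. Critical value z_{0.025} = 1.960.
Revised power = P(Z > 1.960 − δ) = Φ(-0.160) = 0.4365.

Power ≈ 0.436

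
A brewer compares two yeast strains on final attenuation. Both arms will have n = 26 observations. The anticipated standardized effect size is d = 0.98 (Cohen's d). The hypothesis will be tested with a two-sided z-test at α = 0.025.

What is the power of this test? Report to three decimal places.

Noncentrality parameter: δ = d·√(n/2) = 0.98 × √(26/2) = 3.5334
Critical value for a two-sided test at α = 0.025: z_{α/2} = 2.241.
Power = Φ(δ − 2.241) + Φ(−δ − 2.241) = Φ(1.292) + Φ(-5.775) = 0.9018 + 0.0000 = 0.9018.

Power ≈ 0.902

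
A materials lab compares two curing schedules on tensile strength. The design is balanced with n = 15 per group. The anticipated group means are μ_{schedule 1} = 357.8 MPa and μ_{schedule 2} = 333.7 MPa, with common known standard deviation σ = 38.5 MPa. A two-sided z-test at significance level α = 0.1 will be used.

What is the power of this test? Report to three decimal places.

Standardized effect: d = |μ_{schedule 1} − μ_{schedule 2}| / σ = |357.8 − 333.7| / 38.5 = 0.6260
Noncentrality parameter: δ = d·√(n/2) = 0.6260 × √(15/2) = 1.7143
Critical value for a two-sided test at α = 0.1: z_{α/2} = 1.645.
Power = Φ(δ − 1.645) + Φ(−δ − 1.645) = Φ(0.069) + Φ(-3.359) = 0.5277 + 0.0004 = 0.5281.

Power ≈ 0.528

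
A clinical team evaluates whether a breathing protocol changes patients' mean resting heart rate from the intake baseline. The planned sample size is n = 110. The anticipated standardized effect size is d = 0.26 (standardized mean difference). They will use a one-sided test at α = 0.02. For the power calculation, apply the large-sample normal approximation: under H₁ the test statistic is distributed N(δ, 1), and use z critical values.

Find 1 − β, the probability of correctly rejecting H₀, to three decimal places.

Power ≈ 0.750

Noncentrality parameter: δ = d·√n = 0.26 × √110 = 2.7269
One-sided α = 0.02 → critical value z_{0.02} = 2.054.
Power = Φ(δ − 2.054) = Φ(0.673) = 0.7496.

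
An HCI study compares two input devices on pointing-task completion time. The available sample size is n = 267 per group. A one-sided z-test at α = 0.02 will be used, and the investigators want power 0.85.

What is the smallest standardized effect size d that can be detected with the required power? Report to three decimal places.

Required noncentrality: δ = z_{0.02} + z_{0.15} = 2.054 + 1.036 = 3.090.
δ = d·√(n/2) ⇒ d = δ/√(n/2) = 3.090/√(267/2) = 0.2675.

d ≈ 0.267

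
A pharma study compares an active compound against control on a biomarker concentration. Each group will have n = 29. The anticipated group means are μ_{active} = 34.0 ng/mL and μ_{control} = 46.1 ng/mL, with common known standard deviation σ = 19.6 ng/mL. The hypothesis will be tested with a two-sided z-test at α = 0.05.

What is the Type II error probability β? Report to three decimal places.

β ≈ 0.348

Standardized effect: d = |μ_{active} − μ_{control}| / σ = |34.0 − 46.1| / 19.6 = 0.6173
Noncentrality parameter: δ = d·√(n/2) = 0.6173 × √(29/2) = 2.3508
Critical value for a two-sided test at α = 0.05: z_{α/2} = 1.960.
Power = Φ(δ − 1.960) + Φ(−δ − 1.960) = Φ(0.391) + Φ(-4.311) = 0.6520 + 0.0000 = 0.6520.
Type II error: β = 1 − power = 1 − 0.6520 = 0.3480.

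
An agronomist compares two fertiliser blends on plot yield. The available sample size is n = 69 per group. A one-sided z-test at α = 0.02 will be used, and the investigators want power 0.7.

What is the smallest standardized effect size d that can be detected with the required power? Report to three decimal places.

d ≈ 0.439

Required noncentrality: δ = z_{0.02} + z_{0.30} = 2.054 + 0.524 = 2.578.
δ = d·√(n/2) ⇒ d = δ/√(n/2) = 2.578/√(69/2) = 0.4389.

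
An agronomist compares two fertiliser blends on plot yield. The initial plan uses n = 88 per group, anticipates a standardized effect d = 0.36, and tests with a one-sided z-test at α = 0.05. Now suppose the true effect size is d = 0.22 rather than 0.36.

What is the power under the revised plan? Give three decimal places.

With d = 0.22: δ = d·√(n/2) = 0.22 × √(88/2) = 1.4593. Critical value z_{0.05} = 1.645.
Revised power = P(Z > 1.645 − δ) = Φ(-0.186) = 0.4264.

Power ≈ 0.426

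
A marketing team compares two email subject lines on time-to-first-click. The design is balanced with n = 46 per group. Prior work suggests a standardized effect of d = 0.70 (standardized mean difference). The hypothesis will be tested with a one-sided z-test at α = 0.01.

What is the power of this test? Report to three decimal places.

Noncentrality parameter: δ = d·√(n/2) = 0.70 × √(46/2) = 3.3571
One-sided α = 0.01 → critical value z_{0.01} = 2.326.
Power = Φ(δ − 2.326) = Φ(1.031) = 0.8487.

Power ≈ 0.849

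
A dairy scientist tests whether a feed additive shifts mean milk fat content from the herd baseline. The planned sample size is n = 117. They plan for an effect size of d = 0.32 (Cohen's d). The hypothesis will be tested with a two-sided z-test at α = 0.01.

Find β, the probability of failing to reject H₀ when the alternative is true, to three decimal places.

β ≈ 0.188

Noncentrality parameter: δ = d·√n = 0.32 × √117 = 3.4613
Critical value for a two-sided test at α = 0.01: z_{α/2} = 2.576.
Power = Φ(δ − 2.576) + Φ(−δ − 2.576) = Φ(0.885) + Φ(-6.037) = 0.8121 + 0.0000 = 0.8121.
Type II error: β = 1 − power = 1 − 0.8121 = 0.1879.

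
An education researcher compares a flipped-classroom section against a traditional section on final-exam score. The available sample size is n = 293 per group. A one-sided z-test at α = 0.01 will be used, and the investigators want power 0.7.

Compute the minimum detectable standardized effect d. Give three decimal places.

Required noncentrality: δ = z_{0.01} + z_{0.30} = 2.326 + 0.524 = 2.851.
δ = d·√(n/2) ⇒ d = δ/√(n/2) = 2.851/√(293/2) = 0.2355.

d ≈ 0.236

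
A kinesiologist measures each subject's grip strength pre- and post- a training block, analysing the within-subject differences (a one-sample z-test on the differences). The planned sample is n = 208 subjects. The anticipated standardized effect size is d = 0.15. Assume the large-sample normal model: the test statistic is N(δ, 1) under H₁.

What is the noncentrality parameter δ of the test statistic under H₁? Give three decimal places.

δ ≈ 2.163

δ = d·√n = 0.15 × √208 = 2.1633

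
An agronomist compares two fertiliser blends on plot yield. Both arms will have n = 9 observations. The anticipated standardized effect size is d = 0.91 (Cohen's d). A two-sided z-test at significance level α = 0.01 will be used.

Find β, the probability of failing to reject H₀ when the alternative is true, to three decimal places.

β ≈ 0.741

Noncentrality parameter: δ = d·√(n/2) = 0.91 × √(9/2) = 1.9304
Two-sided α = 0.01 → critical value z_{0.005} = 2.576.
Power = Φ(δ − 2.576) + Φ(−δ − 2.576) = Φ(-0.645) + Φ(-4.506) = 0.2593 + 0.0000 = 0.2593.
Type II error: β = 1 − power = 1 − 0.2593 = 0.7407.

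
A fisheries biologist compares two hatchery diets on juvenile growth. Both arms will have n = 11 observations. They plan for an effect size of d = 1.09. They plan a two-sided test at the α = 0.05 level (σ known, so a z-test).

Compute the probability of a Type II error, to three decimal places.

β ≈ 0.275

Noncentrality parameter: δ = d·√(n/2) = 1.09 × √(11/2) = 2.5563
Two-sided α = 0.05 → critical value z_{0.025} = 1.960.
Power = Φ(δ − 1.960) + Φ(−δ − 1.960) = Φ(0.596) + Φ(-4.516) = 0.7245 + 0.0000 = 0.7245.
Type II error: β = 1 − power = 1 − 0.7245 = 0.2755.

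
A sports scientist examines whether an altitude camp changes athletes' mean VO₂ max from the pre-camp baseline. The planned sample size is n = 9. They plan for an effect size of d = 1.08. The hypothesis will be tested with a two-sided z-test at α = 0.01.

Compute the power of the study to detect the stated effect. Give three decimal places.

Noncentrality parameter: δ = d·√n = 1.08 × √9 = 3.2400
Two-sided α = 0.01 → critical value z_{0.005} = 2.576.
Power = Φ(δ − 2.576) + Φ(−δ − 2.576) = Φ(0.664) + Φ(-5.816) = 0.7467 + 0.0000 = 0.7467.

Power ≈ 0.747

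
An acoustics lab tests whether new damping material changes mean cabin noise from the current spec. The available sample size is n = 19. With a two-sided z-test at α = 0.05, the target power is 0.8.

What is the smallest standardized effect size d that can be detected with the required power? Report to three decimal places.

Required noncentrality: δ = z_{0.025} + z_{0.20} = 1.960 + 0.842 = 2.802.
(The second rejection-region term Φ(−δ − z_{α/2}) is negligible and dropped.)
δ = d·√n ⇒ d = δ/√n = 2.802/√19 = 0.6427.

d ≈ 0.643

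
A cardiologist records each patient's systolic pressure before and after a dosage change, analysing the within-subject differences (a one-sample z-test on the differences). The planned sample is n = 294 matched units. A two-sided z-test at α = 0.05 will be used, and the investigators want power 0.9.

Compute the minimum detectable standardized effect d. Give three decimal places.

d ≈ 0.189

Need Φ(δ − 1.960) = 0.9, so δ = 1.960 + 1.282 = 3.242.
(The second rejection-region term Φ(−δ − z_{α/2}) is negligible and dropped.)
δ = d·√n ⇒ d = δ/√n = 3.242/√294 = 0.1890.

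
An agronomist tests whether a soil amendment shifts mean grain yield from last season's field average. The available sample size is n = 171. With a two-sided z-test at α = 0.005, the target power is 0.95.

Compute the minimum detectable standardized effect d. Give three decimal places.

Need Φ(δ − 2.807) = 0.95, so δ = 2.807 + 1.645 = 4.452.
(The second rejection-region term Φ(−δ − z_{α/2}) is negligible and dropped.)
δ = d·√n ⇒ d = δ/√n = 4.452/√171 = 0.3404.

d ≈ 0.340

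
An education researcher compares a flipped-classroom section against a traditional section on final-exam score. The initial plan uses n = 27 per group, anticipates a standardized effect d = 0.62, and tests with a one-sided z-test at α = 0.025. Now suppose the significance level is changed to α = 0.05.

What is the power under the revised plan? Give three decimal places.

δ = d·√(n/2) = 0.62 × √(27/2) = 2.2780 (unchanged). New critical value: z_{0.05} = 1.645.
Revised power = P(Z > 1.645 − δ) = Φ(0.633) = 0.7367.

Power ≈ 0.737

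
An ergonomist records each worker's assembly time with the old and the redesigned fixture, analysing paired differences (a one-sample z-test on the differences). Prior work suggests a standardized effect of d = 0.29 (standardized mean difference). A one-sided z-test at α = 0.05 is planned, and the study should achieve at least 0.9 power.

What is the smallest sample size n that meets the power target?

Set Φ(δ − 1.645) = 0.9; then δ − 1.645 = Φ⁻¹(0.9) = 1.282, giving δ = 2.926.
δ = d·√n ⇒ n = (δ/d)² = (2.926 / 0.29)² = 101.83.
Rounding up, n = 102.

n = 102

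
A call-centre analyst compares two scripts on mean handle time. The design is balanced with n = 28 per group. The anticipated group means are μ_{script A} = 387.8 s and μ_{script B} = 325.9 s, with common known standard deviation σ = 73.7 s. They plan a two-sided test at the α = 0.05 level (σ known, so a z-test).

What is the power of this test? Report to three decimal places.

Power ≈ 0.882

Standardized effect: d = |μ_{script A} − μ_{script B}| / σ = |387.8 − 325.9| / 73.7 = 0.8399
Noncentrality parameter: δ = d·√(n/2) = 0.8399 × √(28/2) = 3.1426
Two-sided α = 0.05 → critical value z_{0.025} = 1.960.
Power = Φ(δ − 1.960) + Φ(−δ − 1.960) = Φ(1.183) + Φ(-5.103) = 0.8815 + 0.0000 = 0.8815.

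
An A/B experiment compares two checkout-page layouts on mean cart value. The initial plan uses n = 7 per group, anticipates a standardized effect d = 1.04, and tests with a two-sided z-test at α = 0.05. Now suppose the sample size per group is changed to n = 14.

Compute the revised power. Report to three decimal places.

Power ≈ 0.786

With n = 14 per group: δ = d·√(n/2) = 1.04 × √(14/2) = 2.7516. Critical value z_{0.025} = 1.960.
Revised power = Φ(δ − 1.960) + Φ(−δ − 1.960) = Φ(0.792) + Φ(-4.712) = 0.7857 + 0.0000 = 0.7857.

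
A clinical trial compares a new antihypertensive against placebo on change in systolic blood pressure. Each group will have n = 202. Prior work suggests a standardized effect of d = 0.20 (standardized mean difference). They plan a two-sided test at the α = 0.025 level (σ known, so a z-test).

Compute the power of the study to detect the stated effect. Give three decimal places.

Noncentrality parameter: δ = d·√(n/2) = 0.20 × √(202/2) = 2.0100
Two-sided α = 0.025 → critical value z_{0.0125} = 2.241.
Power = Φ(δ − 2.241) + Φ(−δ − 2.241) = Φ(-0.231) + Φ(-4.251) = 0.4085 + 0.0000 = 0.4085.

Power ≈ 0.409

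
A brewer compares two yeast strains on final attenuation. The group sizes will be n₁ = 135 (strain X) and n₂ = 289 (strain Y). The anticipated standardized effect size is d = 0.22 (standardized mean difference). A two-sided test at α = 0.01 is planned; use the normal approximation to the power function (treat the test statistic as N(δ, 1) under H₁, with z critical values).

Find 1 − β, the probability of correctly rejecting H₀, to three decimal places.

Noncentrality parameter: δ = d / √(1/n₁ + 1/n₂) = 0.22 / √(1/135 + 1/289) = 2.1104
Critical value for a two-sided test at α = 0.01: z_{α/2} = 2.576.
Power = Φ(δ − 2.576) + Φ(−δ − 2.576) = Φ(-0.465) + Φ(-4.686) = 0.3208 + 0.0000 = 0.3208.

Power ≈ 0.321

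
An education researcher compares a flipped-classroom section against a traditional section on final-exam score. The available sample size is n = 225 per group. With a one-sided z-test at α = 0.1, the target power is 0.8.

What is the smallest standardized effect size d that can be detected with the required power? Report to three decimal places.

d ≈ 0.200

Need Φ(δ − 1.282) = 0.8, so δ = 1.282 + 0.842 = 2.123.
δ = d·√(n/2) ⇒ d = δ/√(n/2) = 2.123/√(225/2) = 0.2002.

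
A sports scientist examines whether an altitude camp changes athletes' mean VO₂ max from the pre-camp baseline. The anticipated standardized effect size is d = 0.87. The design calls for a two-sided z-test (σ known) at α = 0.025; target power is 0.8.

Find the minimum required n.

n = 13

Set Φ(δ − 2.241) = 0.8; then δ − 2.241 = Φ⁻¹(0.8) = 0.842, giving δ = 3.083.
(For δ > 0 the lower-tail rejection region contributes negligibly to power, so the one-term inversion is standard.)
δ = d·√n ⇒ n = (δ/d)² = (3.083 / 0.87)² = 12.56.
Round up to the next whole unit.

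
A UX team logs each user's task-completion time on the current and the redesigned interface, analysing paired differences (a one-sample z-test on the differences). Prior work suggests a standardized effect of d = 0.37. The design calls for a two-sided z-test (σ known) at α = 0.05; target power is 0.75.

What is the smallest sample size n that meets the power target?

For power 0.75 need Φ(δ − z_{0.025}) = 0.75, so δ = z_{0.025} + z_{0.25} = 1.960 + 0.674 = 2.634.
(The Φ(−δ − z_{α/2}) term is vanishingly small for δ > 0 and is dropped in the standard sample-size formula.)
δ = d·√n ⇒ n = (δ/d)² = (2.634 / 0.37)² = 50.70.
Round up to the next whole unit.

n = 51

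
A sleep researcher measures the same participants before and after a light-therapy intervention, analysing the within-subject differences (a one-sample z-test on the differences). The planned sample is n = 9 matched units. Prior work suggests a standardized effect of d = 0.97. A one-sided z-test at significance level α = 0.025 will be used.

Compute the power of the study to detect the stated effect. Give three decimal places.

Noncentrality parameter: δ = d·√n = 0.97 × √9 = 2.9100
Critical value for a one-sided test at α = 0.025: z_α = 1.960.
Power = P(Z > 1.960 − δ) = Φ(0.950) = 0.8290.

Power ≈ 0.829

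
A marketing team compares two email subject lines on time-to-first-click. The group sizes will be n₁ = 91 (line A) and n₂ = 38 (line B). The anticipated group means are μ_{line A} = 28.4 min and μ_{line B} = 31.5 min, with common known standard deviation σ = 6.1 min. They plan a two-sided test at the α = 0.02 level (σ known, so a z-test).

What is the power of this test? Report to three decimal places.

Standardized effect: d = |μ_{line A} − μ_{line B}| / σ = |28.4 − 31.5| / 6.1 = 0.5082
Noncentrality parameter: δ = d / √(1/n₁ + 1/n₂) = 0.5082 / √(1/91 + 1/38) = 2.6312
Critical value for a two-sided test at α = 0.02: z_{α/2} = 2.326.
Power = Φ(δ − 2.326) + Φ(−δ − 2.326) = Φ(0.305) + Φ(-4.958) = 0.6198 + 0.0000 = 0.6198.

Power ≈ 0.620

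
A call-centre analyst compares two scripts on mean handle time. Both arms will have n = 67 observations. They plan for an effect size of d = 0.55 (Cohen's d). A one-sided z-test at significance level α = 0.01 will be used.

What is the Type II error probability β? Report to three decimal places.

Noncentrality parameter: δ = d·√(n/2) = 0.55 × √(67/2) = 3.1834
Critical value for a one-sided test at α = 0.01: z_α = 2.326.
Power = Φ(δ − 2.326) = Φ(0.857) = 0.8043.
Type II error: β = 1 − power = 1 − 0.8043 = 0.1957.

β ≈ 0.196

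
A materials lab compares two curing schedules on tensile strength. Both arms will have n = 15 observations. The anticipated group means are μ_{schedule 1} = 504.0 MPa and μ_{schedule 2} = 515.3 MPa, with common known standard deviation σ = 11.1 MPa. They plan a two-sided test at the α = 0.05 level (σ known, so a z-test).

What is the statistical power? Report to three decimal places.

Power ≈ 0.796

Standardized effect: d = |μ_{schedule 1} − μ_{schedule 2}| / σ = |504.0 − 515.3| / 11.1 = 1.0180
Noncentrality parameter: δ = d·√(n/2) = 1.0180 × √(15/2) = 2.7880
Two-sided α = 0.05 → critical value z_{0.025} = 1.960.
Power = Φ(δ − 1.960) + Φ(−δ − 1.960) = Φ(0.828) + Φ(-4.748) = 0.7962 + 0.0000 = 0.7962.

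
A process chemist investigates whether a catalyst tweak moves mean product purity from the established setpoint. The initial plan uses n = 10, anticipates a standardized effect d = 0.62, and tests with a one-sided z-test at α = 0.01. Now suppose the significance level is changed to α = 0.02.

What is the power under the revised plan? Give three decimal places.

Power ≈ 0.463

δ = d·√n = 0.62 × √10 = 1.9606 (unchanged). New critical value: z_{0.02} = 2.054.
Revised power = P(Z > 2.054 − δ) = Φ(-0.093) = 0.4629.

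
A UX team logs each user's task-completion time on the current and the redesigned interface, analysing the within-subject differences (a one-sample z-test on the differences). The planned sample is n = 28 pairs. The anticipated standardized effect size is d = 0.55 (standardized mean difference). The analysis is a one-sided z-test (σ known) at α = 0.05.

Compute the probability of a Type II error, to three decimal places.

β ≈ 0.103

Noncentrality parameter: δ = d·√n = 0.55 × √28 = 2.9103
Critical value for a one-sided test at α = 0.05: z_α = 1.645.
Power = Φ(δ − 1.645) = Φ(1.265) = 0.8971.
Type II error: β = 1 − power = 1 − 0.8971 = 0.1029.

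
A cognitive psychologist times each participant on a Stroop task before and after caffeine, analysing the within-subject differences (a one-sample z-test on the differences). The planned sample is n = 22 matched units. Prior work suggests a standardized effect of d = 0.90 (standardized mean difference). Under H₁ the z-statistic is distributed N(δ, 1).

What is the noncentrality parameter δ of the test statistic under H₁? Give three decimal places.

The noncentrality parameter scales effect size by the design's sample-size factor: δ = d·√n = 0.90 × √22 = 4.2214

δ ≈ 4.221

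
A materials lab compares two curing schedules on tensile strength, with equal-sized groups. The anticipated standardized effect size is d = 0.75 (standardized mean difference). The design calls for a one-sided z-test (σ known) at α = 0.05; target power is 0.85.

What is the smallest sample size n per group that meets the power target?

For power 0.85 need Φ(δ − z_{0.05}) = 0.85, so δ = z_{0.05} + z_{0.15} = 1.645 + 1.036 = 2.681.
δ = d·√(n/2) ⇒ n = 2(δ/d)² = 2 × (2.681 / 0.75)² = 25.56.
Rounding up, n = 26 per group.

n = 26 per group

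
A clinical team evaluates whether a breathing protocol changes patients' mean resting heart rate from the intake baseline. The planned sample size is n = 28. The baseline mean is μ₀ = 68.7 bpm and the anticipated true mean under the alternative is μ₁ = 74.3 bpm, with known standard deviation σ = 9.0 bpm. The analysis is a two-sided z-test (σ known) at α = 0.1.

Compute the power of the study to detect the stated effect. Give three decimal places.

Power ≈ 0.950

Standardized effect: d = |μ₁ − μ₀| / σ = |74.3 − 68.7| / 9.0 = 0.6222
Noncentrality parameter: δ = d·√n = 0.6222 × √28 = 3.2925
Two-sided α = 0.1 → critical value z_{0.05} = 1.645.
Power = Φ(δ − 1.645) + Φ(−δ − 1.645) = Φ(1.648) + Φ(-4.937) = 0.9503 + 0.0000 = 0.9503.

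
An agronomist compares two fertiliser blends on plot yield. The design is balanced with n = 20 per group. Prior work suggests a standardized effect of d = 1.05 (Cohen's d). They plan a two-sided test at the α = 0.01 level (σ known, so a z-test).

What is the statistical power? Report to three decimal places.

Noncentrality parameter: δ = d·√(n/2) = 1.05 × √(20/2) = 3.3204
Two-sided α = 0.01 → critical value z_{0.005} = 2.576.
Power = Φ(δ − 2.576) + Φ(−δ − 2.576) = Φ(0.745) + Φ(-5.896) = 0.7717 + 0.0000 = 0.7717.

Power ≈ 0.772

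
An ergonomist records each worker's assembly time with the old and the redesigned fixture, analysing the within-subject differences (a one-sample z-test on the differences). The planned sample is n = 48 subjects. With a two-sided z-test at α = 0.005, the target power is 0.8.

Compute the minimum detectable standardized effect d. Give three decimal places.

d ≈ 0.527

Need Φ(δ − 2.807) = 0.8, so δ = 2.807 + 0.842 = 3.649.
(The second rejection-region term Φ(−δ − z_{α/2}) is negligible and dropped.)
δ = d·√n ⇒ d = δ/√n = 3.649/√48 = 0.5266.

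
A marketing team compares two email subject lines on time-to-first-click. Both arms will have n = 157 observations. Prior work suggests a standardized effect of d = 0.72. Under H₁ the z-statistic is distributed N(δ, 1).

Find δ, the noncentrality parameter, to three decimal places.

δ = d·√(n/2) = 0.72 × √(157/2) = 6.3792

δ ≈ 6.379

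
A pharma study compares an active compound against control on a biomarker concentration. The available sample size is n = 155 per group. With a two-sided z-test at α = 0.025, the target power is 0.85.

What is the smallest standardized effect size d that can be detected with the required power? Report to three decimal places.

Required noncentrality: δ = z_{0.0125} + z_{0.15} = 2.241 + 1.036 = 3.278.
(Lower-tail contribution to power is negligible for δ > 0.)
δ = d·√(n/2) ⇒ d = δ/√(n/2) = 3.278/√(155/2) = 0.3723.

d ≈ 0.372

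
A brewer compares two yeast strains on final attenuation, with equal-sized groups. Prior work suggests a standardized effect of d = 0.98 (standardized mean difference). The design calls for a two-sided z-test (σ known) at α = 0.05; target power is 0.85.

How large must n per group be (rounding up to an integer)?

Set Φ(δ − 1.960) = 0.85; then δ − 1.960 = Φ⁻¹(0.85) = 1.036, giving δ = 2.996.
(The Φ(−δ − z_{α/2}) term is vanishingly small for δ > 0 and is dropped in the standard sample-size formula.)
δ = d·√(n/2) ⇒ n = 2(δ/d)² = 2 × (2.996 / 0.98)² = 18.70.
Round up to the next whole unit.

n = 19 per group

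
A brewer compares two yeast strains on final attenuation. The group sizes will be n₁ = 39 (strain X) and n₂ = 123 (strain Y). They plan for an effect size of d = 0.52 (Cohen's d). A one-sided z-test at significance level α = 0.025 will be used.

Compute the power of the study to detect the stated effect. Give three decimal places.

Power ≈ 0.808

Noncentrality parameter: λ = d / √(1/n₁ + 1/n₂) = 0.52 / √(1/39 + 1/123) = 2.8296
Critical value for a one-sided test at α = 0.025: z_α = 1.960.
Power = P(Z > 1.960 − λ) = Φ(0.870) = 0.8078.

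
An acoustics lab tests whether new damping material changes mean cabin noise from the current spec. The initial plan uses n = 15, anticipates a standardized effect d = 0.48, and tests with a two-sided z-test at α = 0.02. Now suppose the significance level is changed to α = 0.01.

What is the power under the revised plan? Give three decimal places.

Power ≈ 0.237

δ = d·√n = 0.48 × √15 = 1.8590 (unchanged). New critical value: z_{0.005} = 2.576.
Revised power = Φ(δ − 2.576) + Φ(−δ − 2.576) = Φ(-0.717) + Φ(-4.435) = 0.2367 + 0.0000 = 0.2368.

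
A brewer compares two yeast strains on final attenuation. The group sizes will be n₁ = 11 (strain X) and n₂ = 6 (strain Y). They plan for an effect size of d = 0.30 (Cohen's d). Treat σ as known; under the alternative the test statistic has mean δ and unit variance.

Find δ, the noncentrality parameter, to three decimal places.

δ ≈ 0.591

The noncentrality parameter scales effect size by the design's sample-size factor: δ = d / √(1/n₁ + 1/n₂) = 0.30 / √(1/11 + 1/6) = 0.5911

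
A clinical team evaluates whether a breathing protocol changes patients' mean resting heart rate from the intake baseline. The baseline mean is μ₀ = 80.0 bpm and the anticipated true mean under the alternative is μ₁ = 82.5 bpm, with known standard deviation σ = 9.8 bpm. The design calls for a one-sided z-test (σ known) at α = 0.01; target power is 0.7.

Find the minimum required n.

n = 125

Standardized effect: d = |μ₁ − μ₀| / σ = |82.5 − 80.0| / 9.8 = 0.2551
Set Φ(δ − 2.326) = 0.7; then δ − 2.326 = Φ⁻¹(0.7) = 0.524, giving δ = 2.851.
δ = d·√n ⇒ n = (δ/d)² = (2.851 / 0.2551)² = 124.88.
Rounding up, n = 125.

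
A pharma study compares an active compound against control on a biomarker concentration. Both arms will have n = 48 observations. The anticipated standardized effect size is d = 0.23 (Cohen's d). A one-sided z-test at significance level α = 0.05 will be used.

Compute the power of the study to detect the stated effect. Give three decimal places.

Noncentrality parameter: δ = d·√(n/2) = 0.23 × √(48/2) = 1.1268
Critical value for a one-sided test at α = 0.05: z_α = 1.645.
Power = Φ(δ − 1.645) = Φ(-0.518) = 0.3022.

Power ≈ 0.302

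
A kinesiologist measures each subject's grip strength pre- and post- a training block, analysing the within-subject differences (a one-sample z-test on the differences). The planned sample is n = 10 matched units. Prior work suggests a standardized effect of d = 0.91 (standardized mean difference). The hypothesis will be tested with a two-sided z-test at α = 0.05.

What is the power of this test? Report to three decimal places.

Power ≈ 0.821

Noncentrality parameter: λ = d·√n = 0.91 × √10 = 2.8777
Two-sided α = 0.05 → critical value z_{0.025} = 1.960.
Power = Φ(λ − 1.960) + Φ(−λ − 1.960) = Φ(0.918) + Φ(-4.838) = 0.8206 + 0.0000 = 0.8206.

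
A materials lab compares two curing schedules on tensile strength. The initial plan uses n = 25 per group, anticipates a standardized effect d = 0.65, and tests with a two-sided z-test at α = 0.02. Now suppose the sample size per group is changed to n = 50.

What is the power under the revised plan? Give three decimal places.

Power ≈ 0.822

With n = 50 per group: δ = d·√(n/2) = 0.65 × √(50/2) = 3.2500. Critical value z_{0.01} = 2.326.
Revised power = Φ(δ − 2.326) + Φ(−δ − 2.326) = Φ(0.924) + Φ(-5.576) = 0.8222 + 0.0000 = 0.8222.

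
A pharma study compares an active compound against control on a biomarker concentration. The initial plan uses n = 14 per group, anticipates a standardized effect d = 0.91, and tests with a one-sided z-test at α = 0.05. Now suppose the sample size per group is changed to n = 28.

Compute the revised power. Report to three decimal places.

With n = 28 per group: δ = d·√(n/2) = 0.91 × √(28/2) = 3.4049. Critical value z_{0.05} = 1.645.
Revised power = Φ(δ − 1.645) = Φ(1.760) = 0.9608.

Power ≈ 0.961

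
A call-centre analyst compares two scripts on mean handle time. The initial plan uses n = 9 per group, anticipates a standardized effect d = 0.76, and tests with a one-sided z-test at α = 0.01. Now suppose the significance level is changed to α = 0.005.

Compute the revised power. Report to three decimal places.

δ = d·√(n/2) = 0.76 × √(9/2) = 1.6122 (unchanged). New critical value: z_{0.005} = 2.576.
Revised power = Φ(δ − 2.576) = Φ(-0.964) = 0.1676.

Power ≈ 0.168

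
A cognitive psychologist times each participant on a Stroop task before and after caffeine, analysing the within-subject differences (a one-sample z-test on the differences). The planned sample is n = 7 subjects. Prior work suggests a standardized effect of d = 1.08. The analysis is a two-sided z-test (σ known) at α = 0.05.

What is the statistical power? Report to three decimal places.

Noncentrality parameter: δ = d·√n = 1.08 × √7 = 2.8574
Two-sided α = 0.05 → critical value z_{0.025} = 1.960.
Power = Φ(δ − 1.960) + Φ(−δ − 1.960) = Φ(0.897) + Φ(-4.817) = 0.8153 + 0.0000 = 0.8153.

Power ≈ 0.815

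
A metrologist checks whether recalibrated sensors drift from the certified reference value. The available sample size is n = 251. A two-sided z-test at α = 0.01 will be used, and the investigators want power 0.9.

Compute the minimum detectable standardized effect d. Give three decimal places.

Required noncentrality: δ = z_{0.005} + z_{0.10} = 2.576 + 1.282 = 3.857.
(Lower-tail contribution to power is negligible for δ > 0.)
δ = d·√n ⇒ d = δ/√n = 3.857/√251 = 0.2435.

d ≈ 0.243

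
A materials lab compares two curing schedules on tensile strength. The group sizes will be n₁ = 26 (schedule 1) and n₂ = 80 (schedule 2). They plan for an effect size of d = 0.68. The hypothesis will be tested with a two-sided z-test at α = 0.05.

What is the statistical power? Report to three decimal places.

Noncentrality parameter: δ = d / √(1/n₁ + 1/n₂) = 0.68 / √(1/26 + 1/80) = 3.0122
Two-sided α = 0.05 → critical value z_{0.025} = 1.960.
Power = Φ(δ − 1.960) + Φ(−δ − 1.960) = Φ(1.052) + Φ(-4.972) = 0.8537 + 0.0000 = 0.8537.

Power ≈ 0.854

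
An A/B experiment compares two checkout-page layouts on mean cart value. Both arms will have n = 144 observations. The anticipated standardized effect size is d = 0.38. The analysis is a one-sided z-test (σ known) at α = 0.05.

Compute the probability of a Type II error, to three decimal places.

Noncentrality parameter: δ = d·√(n/2) = 0.38 × √(144/2) = 3.2244
Critical value for a one-sided test at α = 0.05: z_α = 1.645.
Power = P(Z > 1.645 − δ) = Φ(1.580) = 0.9429.
Type II error: β = 1 − power = 1 − 0.9429 = 0.0571.

β ≈ 0.057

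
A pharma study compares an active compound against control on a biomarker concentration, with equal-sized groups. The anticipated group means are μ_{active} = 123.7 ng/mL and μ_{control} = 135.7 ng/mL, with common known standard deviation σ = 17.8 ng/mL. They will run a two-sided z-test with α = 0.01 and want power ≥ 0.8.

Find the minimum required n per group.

n = 52 per group

Standardized effect: d = |μ_{active} − μ_{control}| / σ = |123.7 − 135.7| / 17.8 = 0.6742
Set Φ(δ − 2.576) = 0.8; then δ − 2.576 = Φ⁻¹(0.8) = 0.842, giving δ = 3.417.
(Ignoring the negligible lower-tail rejection probability gives the usual closed-form inversion.)
δ = d·√(n/2) ⇒ n = 2(δ/d)² = 2 × (3.417 / 0.6742)² = 51.39.
Round up to the next whole unit.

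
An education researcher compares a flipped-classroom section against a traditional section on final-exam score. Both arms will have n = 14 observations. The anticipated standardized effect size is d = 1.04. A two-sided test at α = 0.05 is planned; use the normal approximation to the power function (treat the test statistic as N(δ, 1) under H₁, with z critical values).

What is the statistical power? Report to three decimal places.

Noncentrality parameter: δ = d·√(n/2) = 1.04 × √(14/2) = 2.7516
Two-sided α = 0.05 → critical value z_{0.025} = 1.960.
Power = Φ(δ − 1.960) + Φ(−δ − 1.960) = Φ(0.792) + Φ(-4.712) = 0.7857 + 0.0000 = 0.7857.

Power ≈ 0.786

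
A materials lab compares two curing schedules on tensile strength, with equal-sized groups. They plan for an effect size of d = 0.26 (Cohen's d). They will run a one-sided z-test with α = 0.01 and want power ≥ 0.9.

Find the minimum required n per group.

n = 386 per group

Set Φ(δ − 2.326) = 0.9; then δ − 2.326 = Φ⁻¹(0.9) = 1.282, giving δ = 3.608.
δ = d·√(n/2) ⇒ n = 2(δ/d)² = 2 × (3.608 / 0.26)² = 385.12.
Round up to the next whole unit.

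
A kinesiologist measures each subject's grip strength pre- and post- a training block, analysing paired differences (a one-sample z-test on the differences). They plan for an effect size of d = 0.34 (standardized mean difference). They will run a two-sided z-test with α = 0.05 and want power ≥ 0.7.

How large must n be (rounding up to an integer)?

For power 0.7 need Φ(δ − z_{0.025}) = 0.7, so δ = z_{0.025} + z_{0.30} = 1.960 + 0.524 = 2.484.
(The Φ(−δ − z_{α/2}) term is vanishingly small for δ > 0 and is dropped in the standard sample-size formula.)
δ = d·√n ⇒ n = (δ/d)² = (2.484 / 0.34)² = 53.39.
Rounding up, n = 54.

n = 54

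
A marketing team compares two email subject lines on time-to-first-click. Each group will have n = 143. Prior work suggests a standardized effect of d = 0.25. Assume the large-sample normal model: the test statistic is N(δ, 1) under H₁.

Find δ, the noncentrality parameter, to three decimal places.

δ ≈ 2.114

δ = d·√(n/2) = 0.25 × √(143/2) = 2.1139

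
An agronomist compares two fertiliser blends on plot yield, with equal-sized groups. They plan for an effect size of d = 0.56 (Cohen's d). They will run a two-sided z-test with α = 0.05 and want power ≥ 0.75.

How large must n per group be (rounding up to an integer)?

Set Φ(δ − 1.960) = 0.75; then δ − 1.960 = Φ⁻¹(0.75) = 0.674, giving δ = 2.634.
(The Φ(−δ − z_{α/2}) term is vanishingly small for δ > 0 and is dropped in the standard sample-size formula.)
δ = d·√(n/2) ⇒ n = 2(δ/d)² = 2 × (2.634 / 0.56)² = 44.26.
Rounding up, n = 45 per group.

n = 45 per group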